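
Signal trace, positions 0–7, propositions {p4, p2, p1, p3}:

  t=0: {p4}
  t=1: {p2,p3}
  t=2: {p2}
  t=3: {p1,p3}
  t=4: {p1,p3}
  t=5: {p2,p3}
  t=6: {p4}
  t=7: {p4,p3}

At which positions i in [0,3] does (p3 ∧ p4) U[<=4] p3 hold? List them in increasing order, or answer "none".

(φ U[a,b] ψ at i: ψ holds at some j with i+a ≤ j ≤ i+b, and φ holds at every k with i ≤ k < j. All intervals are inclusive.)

Evaluate at each i in [0,3]:
  i=0: ✗ (lhs fails at k=0 before rhs at j=1)
  i=1: ✓ (rhs at j=1)
  i=2: ✗ (lhs fails at k=2 before rhs at j=3)
  i=3: ✓ (rhs at j=3)

1, 3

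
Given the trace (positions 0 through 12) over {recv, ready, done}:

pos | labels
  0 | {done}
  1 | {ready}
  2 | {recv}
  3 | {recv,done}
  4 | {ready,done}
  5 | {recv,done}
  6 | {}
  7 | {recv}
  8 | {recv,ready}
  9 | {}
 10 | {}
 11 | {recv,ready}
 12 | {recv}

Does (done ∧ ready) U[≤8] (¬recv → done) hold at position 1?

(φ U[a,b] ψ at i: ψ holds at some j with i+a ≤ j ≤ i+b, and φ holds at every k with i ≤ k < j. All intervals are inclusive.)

False

Need some j in [1,9] with (¬recv → done), and (done ∧ ready) at every k in [1,j-1].
  j=1: (¬recv → done) false.
  j=2: (¬recv → done) holds, but (done ∧ ready) fails at k=1 → not this j.
  j=3: (¬recv → done) holds, but (done ∧ ready) fails at k=1 → not this j.
  j=4: (¬recv → done) holds, but (done ∧ ready) fails at k=1 → not this j.
  j=5: (¬recv → done) holds, but (done ∧ ready) fails at k=1 → not this j.
  j=6: (¬recv → done) false.
  j=7: (¬recv → done) holds, but (done ∧ ready) fails at k=1 → not this j.
  j=8: (¬recv → done) holds, but (done ∧ ready) fails at k=1 → not this j.
  j=9: (¬recv → done) false.
No j in the window works → until fails.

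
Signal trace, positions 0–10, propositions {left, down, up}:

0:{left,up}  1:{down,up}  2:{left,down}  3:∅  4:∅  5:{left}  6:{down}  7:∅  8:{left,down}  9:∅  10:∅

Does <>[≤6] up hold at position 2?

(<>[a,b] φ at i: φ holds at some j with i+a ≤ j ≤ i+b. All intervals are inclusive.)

No

Check up at each j in [2,8]:
  j=2: false
  j=3: false
  j=4: false
  j=5: false
  j=6: false
  j=7: false
  j=8: false
No position in the window satisfies it → formula fails.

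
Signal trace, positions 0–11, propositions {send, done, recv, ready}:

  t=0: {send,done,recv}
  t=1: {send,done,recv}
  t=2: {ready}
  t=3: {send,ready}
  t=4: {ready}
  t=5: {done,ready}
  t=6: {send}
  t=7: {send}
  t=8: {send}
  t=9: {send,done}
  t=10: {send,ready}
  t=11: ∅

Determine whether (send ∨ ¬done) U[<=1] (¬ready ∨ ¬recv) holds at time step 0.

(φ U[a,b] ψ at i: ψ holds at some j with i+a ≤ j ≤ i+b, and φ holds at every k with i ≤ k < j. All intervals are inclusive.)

Need some j in [0,1] with (¬ready ∨ ¬recv), and (send ∨ ¬done) at every k in [0,j-1].
  j=0: (¬ready ∨ ¬recv) holds; no prefix to check → satisfied.

Holds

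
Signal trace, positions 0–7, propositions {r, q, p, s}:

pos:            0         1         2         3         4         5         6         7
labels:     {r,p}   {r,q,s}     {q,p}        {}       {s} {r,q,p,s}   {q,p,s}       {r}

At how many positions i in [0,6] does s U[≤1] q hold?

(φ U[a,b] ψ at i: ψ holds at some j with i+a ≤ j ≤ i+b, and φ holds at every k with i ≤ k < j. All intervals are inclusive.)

Evaluate at each i in [0,6]:
  i=0: ✗ (lhs fails at k=0 before rhs at j=1)
  i=1: ✓ (rhs at j=1)
  i=2: ✓ (rhs at j=2)
  i=3: ✗ (no rhs in [3,4])
  i=4: ✓ (rhs at j=5; lhs holds on [4,4])
  i=5: ✓ (rhs at j=5)
  i=6: ✓ (rhs at j=6)
Positions where it holds: {1, 2, 4, 5, 6} → 5.

5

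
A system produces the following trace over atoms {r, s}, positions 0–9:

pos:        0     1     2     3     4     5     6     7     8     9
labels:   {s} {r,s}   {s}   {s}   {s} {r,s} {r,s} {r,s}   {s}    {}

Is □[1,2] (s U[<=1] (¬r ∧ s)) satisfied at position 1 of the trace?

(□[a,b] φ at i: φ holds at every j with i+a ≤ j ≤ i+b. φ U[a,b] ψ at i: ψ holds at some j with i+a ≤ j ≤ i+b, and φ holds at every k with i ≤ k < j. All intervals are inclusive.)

Check (s U[<=1] (¬r ∧ s)) at every j in [2,3]:
  j=2: holds
  j=3: holds
All positions satisfy it → formula holds.

Yes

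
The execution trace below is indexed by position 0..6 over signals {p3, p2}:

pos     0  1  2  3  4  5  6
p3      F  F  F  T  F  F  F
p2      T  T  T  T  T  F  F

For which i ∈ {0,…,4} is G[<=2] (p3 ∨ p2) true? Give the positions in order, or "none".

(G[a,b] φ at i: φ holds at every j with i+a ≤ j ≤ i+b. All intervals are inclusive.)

Evaluate at each i in [0,4]:
  i=0: ✓ (all of [0,2])
  i=1: ✓ (all of [1,3])
  i=2: ✓ (all of [2,4])
  i=3: ✗ (fails at j=5)
  i=4: ✗ (fails at j=5)

0, 1, 2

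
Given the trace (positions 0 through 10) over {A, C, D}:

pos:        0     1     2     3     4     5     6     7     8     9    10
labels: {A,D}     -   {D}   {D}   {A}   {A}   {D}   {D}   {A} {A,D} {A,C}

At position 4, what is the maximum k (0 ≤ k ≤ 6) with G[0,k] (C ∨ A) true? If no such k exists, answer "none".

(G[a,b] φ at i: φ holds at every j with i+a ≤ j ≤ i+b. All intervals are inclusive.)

1

(C ∨ A) must hold from j=4 onward; find where it first fails.
  j=4: holds
  j=5: holds
  j=6: fails
Holds on [4,5], so largest k = 1.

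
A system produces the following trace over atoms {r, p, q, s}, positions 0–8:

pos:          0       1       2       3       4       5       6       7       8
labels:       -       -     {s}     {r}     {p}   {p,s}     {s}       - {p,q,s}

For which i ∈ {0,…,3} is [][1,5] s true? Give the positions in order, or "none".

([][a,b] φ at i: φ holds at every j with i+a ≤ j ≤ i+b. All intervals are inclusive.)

Evaluate at each i in [0,3]:
  i=0: ✗ (fails at j=1)
  i=1: ✗ (fails at j=3)
  i=2: ✗ (fails at j=3)
  i=3: ✗ (fails at j=4)

none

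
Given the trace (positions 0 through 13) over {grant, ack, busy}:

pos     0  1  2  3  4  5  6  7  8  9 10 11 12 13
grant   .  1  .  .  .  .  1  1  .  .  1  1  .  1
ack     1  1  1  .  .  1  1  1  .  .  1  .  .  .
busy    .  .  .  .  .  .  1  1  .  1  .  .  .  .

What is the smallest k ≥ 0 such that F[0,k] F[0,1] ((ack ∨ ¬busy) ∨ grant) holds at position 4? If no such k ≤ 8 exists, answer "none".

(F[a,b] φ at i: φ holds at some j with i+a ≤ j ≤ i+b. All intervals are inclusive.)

Scan j = 4,5,… for F[0,1] ((ack ∨ ¬busy) ∨ grant):
  j=4: holds
First hit at j=4, so smallest k = 4-4 = 0.

0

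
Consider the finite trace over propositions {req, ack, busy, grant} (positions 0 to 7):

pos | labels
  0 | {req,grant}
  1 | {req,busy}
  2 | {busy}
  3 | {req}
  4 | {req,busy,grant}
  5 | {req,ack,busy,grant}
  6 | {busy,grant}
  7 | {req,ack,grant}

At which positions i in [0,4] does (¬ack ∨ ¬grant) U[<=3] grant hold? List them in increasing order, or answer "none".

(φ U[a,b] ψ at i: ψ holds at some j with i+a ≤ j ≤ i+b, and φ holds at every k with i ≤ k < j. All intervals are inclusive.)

Evaluate at each i in [0,4]:
  i=0: ✓ (rhs at j=0)
  i=1: ✓ (rhs at j=4; lhs holds on [1,3])
  i=2: ✓ (rhs at j=4; lhs holds on [2,3])
  i=3: ✓ (rhs at j=4; lhs holds on [3,3])
  i=4: ✓ (rhs at j=4)

0, 1, 2, 3, 4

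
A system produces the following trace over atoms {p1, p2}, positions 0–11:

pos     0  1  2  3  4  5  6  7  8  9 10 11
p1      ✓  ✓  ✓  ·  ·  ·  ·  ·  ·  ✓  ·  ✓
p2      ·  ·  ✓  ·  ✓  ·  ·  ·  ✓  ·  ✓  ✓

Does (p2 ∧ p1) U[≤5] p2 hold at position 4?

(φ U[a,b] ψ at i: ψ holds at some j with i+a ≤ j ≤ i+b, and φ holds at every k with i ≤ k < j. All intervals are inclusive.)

Need some j in [4,9] with p2, and (p2 ∧ p1) at every k in [4,j-1].
  j=4: p2 holds; no prefix to check → satisfied.

Holds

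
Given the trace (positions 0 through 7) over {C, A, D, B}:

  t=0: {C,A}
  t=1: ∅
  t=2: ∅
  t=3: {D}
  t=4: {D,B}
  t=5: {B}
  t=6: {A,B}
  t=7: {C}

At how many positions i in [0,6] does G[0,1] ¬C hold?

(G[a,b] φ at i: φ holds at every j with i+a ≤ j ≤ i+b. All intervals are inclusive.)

Evaluate at each i in [0,6]:
  i=0: ✗ (fails at j=0)
  i=1: ✓ (all of [1,2])
  i=2: ✓ (all of [2,3])
  i=3: ✓ (all of [3,4])
  i=4: ✓ (all of [4,5])
  i=5: ✓ (all of [5,6])
  i=6: ✗ (fails at j=7)
Positions where it holds: {1, 2, 3, 4, 5} → 5.

5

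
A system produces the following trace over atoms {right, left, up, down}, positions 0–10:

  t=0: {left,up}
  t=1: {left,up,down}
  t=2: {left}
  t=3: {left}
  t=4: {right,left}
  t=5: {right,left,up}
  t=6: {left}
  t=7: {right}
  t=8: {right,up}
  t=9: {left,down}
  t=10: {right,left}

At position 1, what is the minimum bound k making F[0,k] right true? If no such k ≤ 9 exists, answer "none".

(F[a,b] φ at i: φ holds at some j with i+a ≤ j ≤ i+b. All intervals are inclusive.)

3

Scan j = 1,2,… for right:
  j=1: fails
  j=2: fails
  j=3: fails
  j=4: holds
First hit at j=4, so smallest k = 4-1 = 3.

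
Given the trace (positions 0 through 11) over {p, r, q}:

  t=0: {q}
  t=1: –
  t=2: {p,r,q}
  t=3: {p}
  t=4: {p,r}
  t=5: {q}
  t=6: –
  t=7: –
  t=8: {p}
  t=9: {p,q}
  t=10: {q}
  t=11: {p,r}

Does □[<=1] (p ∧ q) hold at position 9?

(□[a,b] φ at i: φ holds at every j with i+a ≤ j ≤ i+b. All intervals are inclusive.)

No

Check (p ∧ q) at every j in [9,10]:
  j=9: true
  j=10: false
Fails at j=10 → formula fails.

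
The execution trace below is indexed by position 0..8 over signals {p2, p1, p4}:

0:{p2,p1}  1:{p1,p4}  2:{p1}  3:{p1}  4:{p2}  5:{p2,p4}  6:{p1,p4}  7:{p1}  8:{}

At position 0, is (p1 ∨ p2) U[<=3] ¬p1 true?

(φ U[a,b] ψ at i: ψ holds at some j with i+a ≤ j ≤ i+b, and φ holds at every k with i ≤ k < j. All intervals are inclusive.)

Need some j in [0,3] with ¬p1, and (p1 ∨ p2) at every k in [0,j-1].
  j=0: ¬p1 false.
  j=1: ¬p1 false.
  j=2: ¬p1 false.
  j=3: ¬p1 false.
No j in the window works → until fails.

False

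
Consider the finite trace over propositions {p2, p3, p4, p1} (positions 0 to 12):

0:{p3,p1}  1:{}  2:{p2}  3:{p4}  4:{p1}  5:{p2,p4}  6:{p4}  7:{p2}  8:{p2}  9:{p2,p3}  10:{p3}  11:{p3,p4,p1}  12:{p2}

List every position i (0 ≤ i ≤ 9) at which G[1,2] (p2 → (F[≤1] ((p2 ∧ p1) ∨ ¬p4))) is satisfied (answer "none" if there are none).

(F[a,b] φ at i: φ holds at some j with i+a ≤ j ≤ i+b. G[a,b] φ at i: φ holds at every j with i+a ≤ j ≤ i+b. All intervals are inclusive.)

0, 1, 2, 5, 6, 7, 8, 9

Evaluate at each i in [0,9]:
  i=0: ✓ (all of [1,2])
  i=1: ✓ (all of [2,3])
  i=2: ✓ (all of [3,4])
  i=3: ✗ (fails at j=5)
  i=4: ✗ (fails at j=5)
  i=5: ✓ (all of [6,7])
  i=6: ✓ (all of [7,8])
  i=7: ✓ (all of [8,9])
  i=8: ✓ (all of [9,10])
  i=9: ✓ (all of [10,11])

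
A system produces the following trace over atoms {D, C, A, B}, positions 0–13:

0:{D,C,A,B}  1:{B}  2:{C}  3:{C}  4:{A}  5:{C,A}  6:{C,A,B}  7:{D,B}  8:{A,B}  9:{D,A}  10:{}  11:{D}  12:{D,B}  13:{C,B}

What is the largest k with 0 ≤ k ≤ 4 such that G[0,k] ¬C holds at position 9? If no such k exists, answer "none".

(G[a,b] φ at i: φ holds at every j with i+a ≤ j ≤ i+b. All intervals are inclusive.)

3

¬C must hold from j=9 onward; find where it first fails.
  j=9: holds
  j=10: holds
  j=11: holds
  j=12: holds
  j=13: fails
Holds on [9,12], so largest k = 3.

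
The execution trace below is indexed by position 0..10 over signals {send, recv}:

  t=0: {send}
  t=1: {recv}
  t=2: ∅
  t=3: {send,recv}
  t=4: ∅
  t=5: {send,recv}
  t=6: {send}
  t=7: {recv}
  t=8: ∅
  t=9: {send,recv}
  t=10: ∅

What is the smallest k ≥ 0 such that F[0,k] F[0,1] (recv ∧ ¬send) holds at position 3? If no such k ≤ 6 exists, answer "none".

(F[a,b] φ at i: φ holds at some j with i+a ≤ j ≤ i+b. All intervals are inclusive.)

Scan j = 3,4,… for F[0,1] (recv ∧ ¬send):
  j=3: fails
  j=4: fails
  j=5: fails
  j=6: holds
First hit at j=6, so smallest k = 6-3 = 3.

3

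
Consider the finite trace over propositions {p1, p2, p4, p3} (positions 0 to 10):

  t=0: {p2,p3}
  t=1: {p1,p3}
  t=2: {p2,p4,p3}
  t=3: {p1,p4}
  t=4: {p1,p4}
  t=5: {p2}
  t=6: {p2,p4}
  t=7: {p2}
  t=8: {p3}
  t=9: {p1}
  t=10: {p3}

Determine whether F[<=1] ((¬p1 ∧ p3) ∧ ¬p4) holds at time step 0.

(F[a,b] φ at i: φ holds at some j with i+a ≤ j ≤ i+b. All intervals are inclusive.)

Check ((¬p1 ∧ p3) ∧ ¬p4) at each j in [0,1]:
  j=0: true
  j=1: false
Found at j=0 → formula holds.

Yes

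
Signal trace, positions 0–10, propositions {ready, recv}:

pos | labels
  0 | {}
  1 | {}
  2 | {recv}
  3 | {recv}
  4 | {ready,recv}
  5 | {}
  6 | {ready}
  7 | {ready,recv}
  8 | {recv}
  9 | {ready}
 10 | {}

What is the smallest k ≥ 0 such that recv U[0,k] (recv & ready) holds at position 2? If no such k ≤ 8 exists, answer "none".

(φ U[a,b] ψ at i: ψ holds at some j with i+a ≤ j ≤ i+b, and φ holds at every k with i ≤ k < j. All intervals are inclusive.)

2

Need earliest j ≥ 2 with (recv & ready), and recv at every k in [2,j-1].
  j=2: rhs fails.
  j=3: rhs fails.
  j=4: rhs holds; lhs holds on [2,3]. k = 2.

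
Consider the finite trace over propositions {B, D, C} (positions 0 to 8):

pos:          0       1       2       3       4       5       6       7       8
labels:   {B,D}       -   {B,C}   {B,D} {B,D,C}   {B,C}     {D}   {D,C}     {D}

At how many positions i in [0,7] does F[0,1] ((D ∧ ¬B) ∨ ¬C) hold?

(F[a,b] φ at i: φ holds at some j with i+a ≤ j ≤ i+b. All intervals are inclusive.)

Evaluate at each i in [0,7]:
  i=0: ✓ (witness j=0)
  i=1: ✓ (witness j=1)
  i=2: ✓ (witness j=3)
  i=3: ✓ (witness j=3)
  i=4: ✗ (none in [4,5])
  i=5: ✓ (witness j=6)
  i=6: ✓ (witness j=6)
  i=7: ✓ (witness j=7)
Positions where it holds: {0, 1, 2, 3, 5, 6, 7} → 7.

7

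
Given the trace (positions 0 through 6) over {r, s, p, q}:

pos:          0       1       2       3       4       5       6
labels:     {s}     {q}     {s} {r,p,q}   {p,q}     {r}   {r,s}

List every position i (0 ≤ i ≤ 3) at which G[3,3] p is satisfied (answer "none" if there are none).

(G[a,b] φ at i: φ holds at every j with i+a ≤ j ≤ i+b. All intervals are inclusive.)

0, 1

Evaluate at each i in [0,3]:
  i=0: ✓ (all of [3,3])
  i=1: ✓ (all of [4,4])
  i=2: ✗ (fails at j=5)
  i=3: ✗ (fails at j=6)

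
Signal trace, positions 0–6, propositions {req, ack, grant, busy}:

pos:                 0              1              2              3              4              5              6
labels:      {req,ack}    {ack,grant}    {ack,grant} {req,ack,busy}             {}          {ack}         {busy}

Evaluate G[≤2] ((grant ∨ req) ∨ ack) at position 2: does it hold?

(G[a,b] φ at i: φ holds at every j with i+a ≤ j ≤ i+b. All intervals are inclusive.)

Check ((grant ∨ req) ∨ ack) at every j in [2,4]:
  j=2: true
  j=3: true
  j=4: false
Fails at j=4 → formula fails.

False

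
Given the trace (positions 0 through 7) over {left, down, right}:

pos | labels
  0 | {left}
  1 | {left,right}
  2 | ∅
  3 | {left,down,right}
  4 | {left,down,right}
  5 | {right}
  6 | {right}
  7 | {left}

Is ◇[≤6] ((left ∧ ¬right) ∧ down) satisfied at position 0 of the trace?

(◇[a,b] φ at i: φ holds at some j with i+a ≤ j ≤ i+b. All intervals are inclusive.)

Check ((left ∧ ¬right) ∧ down) at each j in [0,6]:
  j=0: false
  j=1: false
  j=2: false
  j=3: false
  j=4: false
  j=5: false
  j=6: false
No position in the window satisfies it → formula fails.

No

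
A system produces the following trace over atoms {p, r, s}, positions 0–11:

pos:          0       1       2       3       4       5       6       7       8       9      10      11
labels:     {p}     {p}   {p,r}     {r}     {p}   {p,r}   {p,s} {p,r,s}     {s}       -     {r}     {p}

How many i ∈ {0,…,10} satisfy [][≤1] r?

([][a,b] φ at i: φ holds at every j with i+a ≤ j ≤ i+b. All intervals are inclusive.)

Evaluate at each i in [0,10]:
  i=0: ✗ (fails at j=0)
  i=1: ✗ (fails at j=1)
  i=2: ✓ (all of [2,3])
  i=3: ✗ (fails at j=4)
  i=4: ✗ (fails at j=4)
  i=5: ✗ (fails at j=6)
  i=6: ✗ (fails at j=6)
  i=7: ✗ (fails at j=8)
  i=8: ✗ (fails at j=8)
  i=9: ✗ (fails at j=9)
  i=10: ✗ (fails at j=11)
Positions where it holds: {2} → 1.

1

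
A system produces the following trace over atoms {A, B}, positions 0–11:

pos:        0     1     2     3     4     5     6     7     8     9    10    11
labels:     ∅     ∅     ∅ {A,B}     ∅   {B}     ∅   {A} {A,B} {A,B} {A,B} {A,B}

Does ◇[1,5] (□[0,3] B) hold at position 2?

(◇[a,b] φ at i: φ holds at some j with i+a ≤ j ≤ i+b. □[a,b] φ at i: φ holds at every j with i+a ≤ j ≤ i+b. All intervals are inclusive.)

Check □[0,3] B at each j in [3,7]:
  j=3: fails at 4
  j=4: fails at 4
  j=5: fails at 6
  j=6: fails at 6
  j=7: fails at 7
No position in the window satisfies it → formula fails.

No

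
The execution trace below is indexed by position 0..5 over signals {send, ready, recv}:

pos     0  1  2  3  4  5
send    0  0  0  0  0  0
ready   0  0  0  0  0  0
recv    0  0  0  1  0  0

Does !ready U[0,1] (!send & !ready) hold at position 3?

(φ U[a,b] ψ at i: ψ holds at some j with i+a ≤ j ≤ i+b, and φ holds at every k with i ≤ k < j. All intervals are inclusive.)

Need some j in [3,4] with (!send & !ready), and !ready at every k in [3,j-1].
  j=3: (!send & !ready) holds; no prefix to check → satisfied.

Yes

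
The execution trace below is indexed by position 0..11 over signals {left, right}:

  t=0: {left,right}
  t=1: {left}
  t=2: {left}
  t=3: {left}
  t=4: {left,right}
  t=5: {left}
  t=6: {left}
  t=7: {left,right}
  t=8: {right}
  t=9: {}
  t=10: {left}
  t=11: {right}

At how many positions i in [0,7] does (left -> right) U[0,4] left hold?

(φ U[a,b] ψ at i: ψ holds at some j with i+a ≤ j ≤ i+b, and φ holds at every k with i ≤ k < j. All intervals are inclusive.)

8

Evaluate at each i in [0,7]:
  i=0: ✓ (rhs at j=0)
  i=1: ✓ (rhs at j=1)
  i=2: ✓ (rhs at j=2)
  i=3: ✓ (rhs at j=3)
  i=4: ✓ (rhs at j=4)
  i=5: ✓ (rhs at j=5)
  i=6: ✓ (rhs at j=6)
  i=7: ✓ (rhs at j=7)
Positions where it holds: {0, 1, 2, 3, 4, 5, 6, 7} → 8.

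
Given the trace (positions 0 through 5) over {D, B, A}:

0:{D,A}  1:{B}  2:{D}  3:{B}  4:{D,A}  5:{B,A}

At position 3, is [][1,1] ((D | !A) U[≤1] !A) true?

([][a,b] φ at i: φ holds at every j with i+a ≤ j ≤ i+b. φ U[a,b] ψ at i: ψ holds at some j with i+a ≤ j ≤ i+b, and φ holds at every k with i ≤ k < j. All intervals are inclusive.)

Check ((D | !A) U[≤1] !A) at every j in [4,4]:
  j=4: fails
Fails at j=4 → formula fails.

Does not hold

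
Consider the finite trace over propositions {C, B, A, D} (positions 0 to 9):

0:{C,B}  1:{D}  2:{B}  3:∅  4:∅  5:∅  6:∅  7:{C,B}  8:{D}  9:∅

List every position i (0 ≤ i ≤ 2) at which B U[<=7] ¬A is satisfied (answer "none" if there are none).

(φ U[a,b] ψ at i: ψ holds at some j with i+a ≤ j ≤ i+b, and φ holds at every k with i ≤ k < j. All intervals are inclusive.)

Evaluate at each i in [0,2]:
  i=0: ✓ (rhs at j=0)
  i=1: ✓ (rhs at j=1)
  i=2: ✓ (rhs at j=2)

0, 1, 2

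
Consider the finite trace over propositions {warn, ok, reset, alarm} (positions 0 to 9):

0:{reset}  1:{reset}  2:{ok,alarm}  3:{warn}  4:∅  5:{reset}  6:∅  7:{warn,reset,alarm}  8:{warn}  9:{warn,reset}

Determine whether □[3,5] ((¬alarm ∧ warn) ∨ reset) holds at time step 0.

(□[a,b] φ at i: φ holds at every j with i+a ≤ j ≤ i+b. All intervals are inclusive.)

Does not hold

Check ((¬alarm ∧ warn) ∨ reset) at every j in [3,5]:
  j=3: true
  j=4: false
  j=5: true
Fails at j=4 → formula fails.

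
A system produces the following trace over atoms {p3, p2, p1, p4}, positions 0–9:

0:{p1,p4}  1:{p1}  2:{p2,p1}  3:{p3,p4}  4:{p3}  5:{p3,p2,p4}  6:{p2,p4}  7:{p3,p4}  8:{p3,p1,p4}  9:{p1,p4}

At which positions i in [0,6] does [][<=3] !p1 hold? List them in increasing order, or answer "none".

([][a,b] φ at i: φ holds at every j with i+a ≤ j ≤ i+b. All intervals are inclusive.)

Evaluate at each i in [0,6]:
  i=0: ✗ (fails at j=0)
  i=1: ✗ (fails at j=1)
  i=2: ✗ (fails at j=2)
  i=3: ✓ (all of [3,6])
  i=4: ✓ (all of [4,7])
  i=5: ✗ (fails at j=8)
  i=6: ✗ (fails at j=8)

3, 4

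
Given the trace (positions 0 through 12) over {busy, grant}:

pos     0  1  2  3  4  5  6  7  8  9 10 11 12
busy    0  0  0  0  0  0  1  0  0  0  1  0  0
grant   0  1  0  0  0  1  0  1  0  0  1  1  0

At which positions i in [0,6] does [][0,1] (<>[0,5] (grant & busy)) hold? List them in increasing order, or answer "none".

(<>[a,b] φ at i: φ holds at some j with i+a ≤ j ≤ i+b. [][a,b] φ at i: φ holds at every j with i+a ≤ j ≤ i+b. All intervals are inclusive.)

5, 6

Evaluate at each i in [0,6]:
  i=0: ✗ (fails at j=0)
  i=1: ✗ (fails at j=1)
  i=2: ✗ (fails at j=2)
  i=3: ✗ (fails at j=3)
  i=4: ✗ (fails at j=4)
  i=5: ✓ (all of [5,6])
  i=6: ✓ (all of [6,7])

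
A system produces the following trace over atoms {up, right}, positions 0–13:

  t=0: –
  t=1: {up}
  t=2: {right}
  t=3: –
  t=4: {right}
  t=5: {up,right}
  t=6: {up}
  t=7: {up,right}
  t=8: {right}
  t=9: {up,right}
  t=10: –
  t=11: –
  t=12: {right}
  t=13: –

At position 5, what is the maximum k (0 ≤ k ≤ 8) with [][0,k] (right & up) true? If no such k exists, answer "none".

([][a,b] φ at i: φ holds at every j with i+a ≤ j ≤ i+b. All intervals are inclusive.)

0

(right & up) must hold from j=5 onward; find where it first fails.
  j=5: holds
  j=6: fails
Holds on [5,5], so largest k = 0.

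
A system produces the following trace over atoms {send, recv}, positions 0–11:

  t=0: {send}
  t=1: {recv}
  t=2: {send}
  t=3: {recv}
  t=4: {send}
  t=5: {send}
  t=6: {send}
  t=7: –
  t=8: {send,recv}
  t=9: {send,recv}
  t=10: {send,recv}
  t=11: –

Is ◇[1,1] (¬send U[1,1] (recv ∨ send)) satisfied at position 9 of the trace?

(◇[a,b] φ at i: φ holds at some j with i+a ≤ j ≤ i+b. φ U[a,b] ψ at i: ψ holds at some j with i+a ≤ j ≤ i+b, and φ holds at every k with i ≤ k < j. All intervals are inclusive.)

Does not hold

Check (¬send U[1,1] (recv ∨ send)) at each j in [10,10]:
  j=10: fails
No position in the window satisfies it → formula fails.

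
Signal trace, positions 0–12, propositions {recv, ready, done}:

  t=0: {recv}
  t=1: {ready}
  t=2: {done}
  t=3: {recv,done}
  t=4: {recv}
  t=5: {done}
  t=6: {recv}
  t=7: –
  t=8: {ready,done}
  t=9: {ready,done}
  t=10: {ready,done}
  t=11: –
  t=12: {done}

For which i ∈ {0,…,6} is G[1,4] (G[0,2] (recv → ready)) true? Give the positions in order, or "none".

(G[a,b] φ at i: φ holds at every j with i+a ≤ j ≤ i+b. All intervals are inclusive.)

6

Evaluate at each i in [0,6]:
  i=0: ✗ (fails at j=1)
  i=1: ✗ (fails at j=2)
  i=2: ✗ (fails at j=3)
  i=3: ✗ (fails at j=4)
  i=4: ✗ (fails at j=5)
  i=5: ✗ (fails at j=6)
  i=6: ✓ (all of [7,10])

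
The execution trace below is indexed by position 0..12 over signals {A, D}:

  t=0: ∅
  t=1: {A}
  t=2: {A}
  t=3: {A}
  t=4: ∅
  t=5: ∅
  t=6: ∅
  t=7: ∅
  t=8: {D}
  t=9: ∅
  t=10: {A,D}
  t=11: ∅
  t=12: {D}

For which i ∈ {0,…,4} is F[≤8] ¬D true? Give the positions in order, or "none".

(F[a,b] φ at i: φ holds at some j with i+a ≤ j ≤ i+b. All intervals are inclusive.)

Evaluate at each i in [0,4]:
  i=0: ✓ (witness j=0)
  i=1: ✓ (witness j=1)
  i=2: ✓ (witness j=2)
  i=3: ✓ (witness j=3)
  i=4: ✓ (witness j=4)

0, 1, 2, 3, 4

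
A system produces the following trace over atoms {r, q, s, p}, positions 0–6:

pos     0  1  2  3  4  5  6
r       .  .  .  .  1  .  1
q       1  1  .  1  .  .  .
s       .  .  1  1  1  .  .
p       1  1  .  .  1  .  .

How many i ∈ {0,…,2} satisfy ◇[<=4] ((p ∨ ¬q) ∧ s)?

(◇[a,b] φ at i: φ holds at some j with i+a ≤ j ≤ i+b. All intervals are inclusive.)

Evaluate at each i in [0,2]:
  i=0: ✓ (witness j=2)
  i=1: ✓ (witness j=2)
  i=2: ✓ (witness j=2)
Positions where it holds: {0, 1, 2} → 3.

3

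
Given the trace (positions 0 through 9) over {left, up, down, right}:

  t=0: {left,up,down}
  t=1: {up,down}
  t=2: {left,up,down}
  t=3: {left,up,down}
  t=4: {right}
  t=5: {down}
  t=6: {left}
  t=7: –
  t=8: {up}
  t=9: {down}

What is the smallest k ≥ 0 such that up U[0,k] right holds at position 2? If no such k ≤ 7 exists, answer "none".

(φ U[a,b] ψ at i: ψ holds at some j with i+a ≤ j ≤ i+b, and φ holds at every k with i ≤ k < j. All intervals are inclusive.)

Need earliest j ≥ 2 with right, and up at every k in [2,j-1].
  j=2: rhs fails.
  j=3: rhs fails.
  j=4: rhs holds; lhs holds on [2,3]. k = 2.

2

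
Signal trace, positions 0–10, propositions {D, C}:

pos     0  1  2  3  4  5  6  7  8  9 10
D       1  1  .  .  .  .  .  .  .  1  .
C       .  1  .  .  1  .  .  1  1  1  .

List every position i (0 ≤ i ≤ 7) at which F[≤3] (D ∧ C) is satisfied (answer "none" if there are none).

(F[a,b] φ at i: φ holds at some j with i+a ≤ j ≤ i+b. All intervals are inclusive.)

Evaluate at each i in [0,7]:
  i=0: ✓ (witness j=1)
  i=1: ✓ (witness j=1)
  i=2: ✗ (none in [2,5])
  i=3: ✗ (none in [3,6])
  i=4: ✗ (none in [4,7])
  i=5: ✗ (none in [5,8])
  i=6: ✓ (witness j=9)
  i=7: ✓ (witness j=9)

0, 1, 6, 7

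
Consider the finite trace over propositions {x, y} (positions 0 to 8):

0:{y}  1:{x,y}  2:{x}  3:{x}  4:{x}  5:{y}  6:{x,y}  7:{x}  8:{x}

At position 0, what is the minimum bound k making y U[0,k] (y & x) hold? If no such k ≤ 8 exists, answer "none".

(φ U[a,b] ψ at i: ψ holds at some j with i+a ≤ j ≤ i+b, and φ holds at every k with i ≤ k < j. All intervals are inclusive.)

1

Need earliest j ≥ 0 with (y & x), and y at every k in [0,j-1].
  j=0: rhs fails.
  j=1: rhs holds; lhs holds on [0,0]. k = 1.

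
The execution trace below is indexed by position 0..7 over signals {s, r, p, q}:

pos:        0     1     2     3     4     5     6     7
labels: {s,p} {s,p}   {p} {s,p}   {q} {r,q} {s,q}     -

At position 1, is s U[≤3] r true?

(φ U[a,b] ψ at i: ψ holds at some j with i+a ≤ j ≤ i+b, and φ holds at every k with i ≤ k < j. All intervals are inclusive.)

Need some j in [1,4] with r, and s at every k in [1,j-1].
  j=1: r false.
  j=2: r false.
  j=3: r false.
  j=4: r false.
No j in the window works → until fails.

False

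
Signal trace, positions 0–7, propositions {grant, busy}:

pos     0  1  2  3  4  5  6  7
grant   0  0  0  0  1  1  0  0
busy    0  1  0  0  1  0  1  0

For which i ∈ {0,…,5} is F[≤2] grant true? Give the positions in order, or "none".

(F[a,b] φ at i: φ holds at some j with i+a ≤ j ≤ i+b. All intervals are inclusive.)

Evaluate at each i in [0,5]:
  i=0: ✗ (none in [0,2])
  i=1: ✗ (none in [1,3])
  i=2: ✓ (witness j=4)
  i=3: ✓ (witness j=4)
  i=4: ✓ (witness j=4)
  i=5: ✓ (witness j=5)

2, 3, 4, 5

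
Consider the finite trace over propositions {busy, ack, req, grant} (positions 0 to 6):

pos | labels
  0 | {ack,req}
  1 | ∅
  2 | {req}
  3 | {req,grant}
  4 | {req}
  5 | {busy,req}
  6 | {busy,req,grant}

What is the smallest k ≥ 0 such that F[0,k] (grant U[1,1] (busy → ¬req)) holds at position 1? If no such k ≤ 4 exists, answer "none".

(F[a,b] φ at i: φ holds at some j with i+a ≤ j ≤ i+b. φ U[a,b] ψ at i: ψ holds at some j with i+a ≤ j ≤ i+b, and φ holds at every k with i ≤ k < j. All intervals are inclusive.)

Scan j = 1,2,… for (grant U[1,1] (busy → ¬req)):
  j=1: fails
  j=2: fails
  j=3: holds
First hit at j=3, so smallest k = 3-1 = 2.

2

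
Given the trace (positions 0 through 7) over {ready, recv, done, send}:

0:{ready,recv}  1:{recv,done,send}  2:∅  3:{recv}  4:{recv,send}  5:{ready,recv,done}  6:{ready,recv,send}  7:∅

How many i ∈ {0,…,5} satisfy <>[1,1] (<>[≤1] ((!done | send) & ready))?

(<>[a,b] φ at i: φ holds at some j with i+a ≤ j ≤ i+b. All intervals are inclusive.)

2

Evaluate at each i in [0,5]:
  i=0: ✗ (none in [1,1])
  i=1: ✗ (none in [2,2])
  i=2: ✗ (none in [3,3])
  i=3: ✗ (none in [4,4])
  i=4: ✓ (witness j=5)
  i=5: ✓ (witness j=6)
Positions where it holds: {4, 5} → 2.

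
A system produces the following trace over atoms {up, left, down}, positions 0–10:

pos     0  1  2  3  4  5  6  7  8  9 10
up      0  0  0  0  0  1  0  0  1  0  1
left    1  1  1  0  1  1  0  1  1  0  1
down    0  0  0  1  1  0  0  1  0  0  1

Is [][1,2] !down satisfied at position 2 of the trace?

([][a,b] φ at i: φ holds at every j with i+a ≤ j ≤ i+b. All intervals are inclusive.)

Check !down at every j in [3,4]:
  j=3: false
  j=4: false
Fails at j=3 → formula fails.

False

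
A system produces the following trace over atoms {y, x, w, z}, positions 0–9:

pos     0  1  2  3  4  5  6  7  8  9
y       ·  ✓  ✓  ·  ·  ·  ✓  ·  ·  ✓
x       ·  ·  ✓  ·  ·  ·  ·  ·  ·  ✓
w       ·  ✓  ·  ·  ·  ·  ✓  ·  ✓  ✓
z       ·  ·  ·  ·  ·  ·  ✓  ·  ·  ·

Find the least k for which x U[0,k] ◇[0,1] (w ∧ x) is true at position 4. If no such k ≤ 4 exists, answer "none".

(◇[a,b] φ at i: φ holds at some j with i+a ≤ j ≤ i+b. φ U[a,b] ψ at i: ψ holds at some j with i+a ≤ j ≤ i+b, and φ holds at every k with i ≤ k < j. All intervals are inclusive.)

Need earliest j ≥ 4 with ◇[0,1] (w ∧ x), and x at every k in [4,j-1].
  j=4: rhs fails.
  j=5: rhs fails.
  j=6: rhs fails.
  j=7: rhs fails.
  j=8: rhs holds but lhs fails at k=4.
No witness within the range → none.

none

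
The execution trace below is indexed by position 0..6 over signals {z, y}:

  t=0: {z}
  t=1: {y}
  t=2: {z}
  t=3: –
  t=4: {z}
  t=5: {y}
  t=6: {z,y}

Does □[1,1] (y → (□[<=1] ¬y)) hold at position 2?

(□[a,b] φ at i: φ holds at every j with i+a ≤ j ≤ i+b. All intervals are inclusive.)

True

Check (y → (□[<=1] ¬y)) at every j in [3,3]:
  j=3: antecedent false → ✓
All positions satisfy it → formula holds.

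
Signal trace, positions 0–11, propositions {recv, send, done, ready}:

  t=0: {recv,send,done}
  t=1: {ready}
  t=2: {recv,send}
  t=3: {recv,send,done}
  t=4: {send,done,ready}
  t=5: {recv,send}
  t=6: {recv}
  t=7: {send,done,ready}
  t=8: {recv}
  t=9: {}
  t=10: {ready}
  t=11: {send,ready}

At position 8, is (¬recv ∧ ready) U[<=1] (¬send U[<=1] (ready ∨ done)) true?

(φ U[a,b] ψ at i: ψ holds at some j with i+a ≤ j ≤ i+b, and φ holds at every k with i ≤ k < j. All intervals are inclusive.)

False

Need some j in [8,9] with (¬send U[<=1] (ready ∨ done)), and (¬recv ∧ ready) at every k in [8,j-1].
  j=8: (¬send U[<=1] (ready ∨ done)) — fails.
  j=9: (¬send U[<=1] (ready ∨ done)) holds, but (¬recv ∧ ready) fails at k=8 → not this j.
No j in the window works → until fails.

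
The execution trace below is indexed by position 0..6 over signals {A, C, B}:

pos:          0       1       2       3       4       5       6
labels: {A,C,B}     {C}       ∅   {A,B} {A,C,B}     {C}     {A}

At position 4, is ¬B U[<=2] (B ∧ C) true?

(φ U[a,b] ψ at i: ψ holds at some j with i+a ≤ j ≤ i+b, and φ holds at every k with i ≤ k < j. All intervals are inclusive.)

Need some j in [4,6] with (B ∧ C), and ¬B at every k in [4,j-1].
  j=4: (B ∧ C) holds; no prefix to check → satisfied.

Yes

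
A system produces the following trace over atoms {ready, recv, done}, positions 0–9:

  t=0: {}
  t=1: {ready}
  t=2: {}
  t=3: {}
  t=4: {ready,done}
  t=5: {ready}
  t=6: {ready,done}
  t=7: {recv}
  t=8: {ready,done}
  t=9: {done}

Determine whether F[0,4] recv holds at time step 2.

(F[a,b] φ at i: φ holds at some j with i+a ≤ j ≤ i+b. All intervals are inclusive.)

Check recv at each j in [2,6]:
  j=2: false
  j=3: false
  j=4: false
  j=5: false
  j=6: false
No position in the window satisfies it → formula fails.

No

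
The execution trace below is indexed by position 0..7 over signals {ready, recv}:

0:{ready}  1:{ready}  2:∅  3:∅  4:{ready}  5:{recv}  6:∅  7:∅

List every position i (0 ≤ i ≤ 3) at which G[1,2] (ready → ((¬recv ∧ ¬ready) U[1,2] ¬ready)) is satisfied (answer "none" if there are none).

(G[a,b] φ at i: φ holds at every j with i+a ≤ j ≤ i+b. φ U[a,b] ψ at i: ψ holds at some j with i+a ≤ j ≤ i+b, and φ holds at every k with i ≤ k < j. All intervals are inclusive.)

1

Evaluate at each i in [0,3]:
  i=0: ✗ (fails at j=1)
  i=1: ✓ (all of [2,3])
  i=2: ✗ (fails at j=4)
  i=3: ✗ (fails at j=4)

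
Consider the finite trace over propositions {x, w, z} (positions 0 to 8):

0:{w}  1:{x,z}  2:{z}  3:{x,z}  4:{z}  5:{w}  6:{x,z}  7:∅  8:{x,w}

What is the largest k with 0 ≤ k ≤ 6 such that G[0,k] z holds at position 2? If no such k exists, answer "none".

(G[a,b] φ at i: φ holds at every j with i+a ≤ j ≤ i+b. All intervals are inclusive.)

2

z must hold from j=2 onward; find where it first fails.
  j=2: holds
  j=3: holds
  j=4: holds
  j=5: fails
Holds on [2,4], so largest k = 2.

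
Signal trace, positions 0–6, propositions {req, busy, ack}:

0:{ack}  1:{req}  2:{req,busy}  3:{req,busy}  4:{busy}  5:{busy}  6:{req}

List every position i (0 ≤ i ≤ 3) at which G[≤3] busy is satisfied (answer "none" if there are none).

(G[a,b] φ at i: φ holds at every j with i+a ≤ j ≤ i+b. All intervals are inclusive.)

Evaluate at each i in [0,3]:
  i=0: ✗ (fails at j=0)
  i=1: ✗ (fails at j=1)
  i=2: ✓ (all of [2,5])
  i=3: ✗ (fails at j=6)

2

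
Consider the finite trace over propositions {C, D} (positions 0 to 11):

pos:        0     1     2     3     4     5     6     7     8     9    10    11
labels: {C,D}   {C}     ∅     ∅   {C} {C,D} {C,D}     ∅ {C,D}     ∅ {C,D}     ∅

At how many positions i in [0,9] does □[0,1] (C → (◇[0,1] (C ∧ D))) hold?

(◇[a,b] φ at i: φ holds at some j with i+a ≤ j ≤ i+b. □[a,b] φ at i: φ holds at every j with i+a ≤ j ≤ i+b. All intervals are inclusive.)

Evaluate at each i in [0,9]:
  i=0: ✗ (fails at j=1)
  i=1: ✗ (fails at j=1)
  i=2: ✓ (all of [2,3])
  i=3: ✓ (all of [3,4])
  i=4: ✓ (all of [4,5])
  i=5: ✓ (all of [5,6])
  i=6: ✓ (all of [6,7])
  i=7: ✓ (all of [7,8])
  i=8: ✓ (all of [8,9])
  i=9: ✓ (all of [9,10])
Positions where it holds: {2, 3, 4, 5, 6, 7, 8, 9} → 8.

8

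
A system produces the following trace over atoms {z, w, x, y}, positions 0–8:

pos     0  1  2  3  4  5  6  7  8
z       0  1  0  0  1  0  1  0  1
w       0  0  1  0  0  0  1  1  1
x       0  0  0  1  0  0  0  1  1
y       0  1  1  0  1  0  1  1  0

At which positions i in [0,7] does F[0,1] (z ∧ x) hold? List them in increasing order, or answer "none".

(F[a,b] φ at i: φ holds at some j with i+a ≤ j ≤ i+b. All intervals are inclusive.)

Evaluate at each i in [0,7]:
  i=0: ✗ (none in [0,1])
  i=1: ✗ (none in [1,2])
  i=2: ✗ (none in [2,3])
  i=3: ✗ (none in [3,4])
  i=4: ✗ (none in [4,5])
  i=5: ✗ (none in [5,6])
  i=6: ✗ (none in [6,7])
  i=7: ✓ (witness j=8)

7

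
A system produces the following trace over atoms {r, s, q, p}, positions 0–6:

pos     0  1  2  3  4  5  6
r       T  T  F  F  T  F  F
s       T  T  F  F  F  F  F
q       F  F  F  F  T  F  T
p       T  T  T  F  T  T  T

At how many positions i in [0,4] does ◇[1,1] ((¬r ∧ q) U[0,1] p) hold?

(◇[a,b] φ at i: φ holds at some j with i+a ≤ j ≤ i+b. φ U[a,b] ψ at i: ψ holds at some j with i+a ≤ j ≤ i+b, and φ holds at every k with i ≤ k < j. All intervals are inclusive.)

Evaluate at each i in [0,4]:
  i=0: ✓ (witness j=1)
  i=1: ✓ (witness j=2)
  i=2: ✗ (none in [3,3])
  i=3: ✓ (witness j=4)
  i=4: ✓ (witness j=5)
Positions where it holds: {0, 1, 3, 4} → 4.

4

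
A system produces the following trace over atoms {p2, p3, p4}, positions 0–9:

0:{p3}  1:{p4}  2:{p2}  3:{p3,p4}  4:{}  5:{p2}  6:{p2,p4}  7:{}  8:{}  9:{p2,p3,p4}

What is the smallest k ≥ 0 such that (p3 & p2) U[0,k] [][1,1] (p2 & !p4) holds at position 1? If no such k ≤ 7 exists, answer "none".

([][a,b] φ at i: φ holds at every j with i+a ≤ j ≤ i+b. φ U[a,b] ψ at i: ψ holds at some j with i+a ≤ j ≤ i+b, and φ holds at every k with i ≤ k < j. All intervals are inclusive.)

Need earliest j ≥ 1 with [][1,1] (p2 & !p4), and (p3 & p2) at every k in [1,j-1].
  j=1: rhs holds (empty prefix). k = 0.

0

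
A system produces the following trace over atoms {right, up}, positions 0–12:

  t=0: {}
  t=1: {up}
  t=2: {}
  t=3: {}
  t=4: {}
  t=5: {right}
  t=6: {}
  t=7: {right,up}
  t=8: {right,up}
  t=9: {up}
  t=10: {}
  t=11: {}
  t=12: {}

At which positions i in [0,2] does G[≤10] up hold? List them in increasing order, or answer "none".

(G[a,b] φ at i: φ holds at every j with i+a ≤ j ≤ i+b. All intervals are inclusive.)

Evaluate at each i in [0,2]:
  i=0: ✗ (fails at j=0)
  i=1: ✗ (fails at j=2)
  i=2: ✗ (fails at j=2)

none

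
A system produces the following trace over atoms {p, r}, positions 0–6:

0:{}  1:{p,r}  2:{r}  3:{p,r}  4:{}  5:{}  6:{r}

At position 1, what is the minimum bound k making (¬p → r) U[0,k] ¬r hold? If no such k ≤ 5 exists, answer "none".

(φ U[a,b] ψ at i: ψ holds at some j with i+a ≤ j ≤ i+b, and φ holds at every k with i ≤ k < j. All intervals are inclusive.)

Need earliest j ≥ 1 with ¬r, and (¬p → r) at every k in [1,j-1].
  j=1: rhs fails.
  j=2: rhs fails.
  j=3: rhs fails.
  j=4: rhs holds; lhs holds on [1,3]. k = 3.

3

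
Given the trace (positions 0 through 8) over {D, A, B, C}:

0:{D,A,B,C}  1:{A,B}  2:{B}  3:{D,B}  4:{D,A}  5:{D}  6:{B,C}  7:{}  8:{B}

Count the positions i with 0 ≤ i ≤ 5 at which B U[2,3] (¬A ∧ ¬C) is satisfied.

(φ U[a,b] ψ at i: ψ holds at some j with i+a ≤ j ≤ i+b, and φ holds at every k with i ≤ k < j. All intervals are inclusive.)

Evaluate at each i in [0,5]:
  i=0: ✓ (rhs at j=2; lhs holds on [0,1])
  i=1: ✓ (rhs at j=3; lhs holds on [1,2])
  i=2: ✗ (lhs fails at k=4 before rhs at j=5)
  i=3: ✗ (lhs fails at k=4 before rhs at j=5)
  i=4: ✗ (lhs fails at k=4 before rhs at j=7)
  i=5: ✗ (lhs fails at k=5 before rhs at j=7)
Positions where it holds: {0, 1} → 2.

2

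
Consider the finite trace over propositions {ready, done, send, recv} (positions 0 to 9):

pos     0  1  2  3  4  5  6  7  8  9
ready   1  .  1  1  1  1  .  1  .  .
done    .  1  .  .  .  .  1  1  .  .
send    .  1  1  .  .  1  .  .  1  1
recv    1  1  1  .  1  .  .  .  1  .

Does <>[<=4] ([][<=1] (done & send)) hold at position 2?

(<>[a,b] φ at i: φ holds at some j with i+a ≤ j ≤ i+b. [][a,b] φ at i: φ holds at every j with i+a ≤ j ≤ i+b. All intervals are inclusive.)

False

Check [][<=1] (done & send) at each j in [2,6]:
  j=2: fails at 2
  j=3: fails at 3
  j=4: fails at 4
  j=5: fails at 5
  j=6: fails at 6
No position in the window satisfies it → formula fails.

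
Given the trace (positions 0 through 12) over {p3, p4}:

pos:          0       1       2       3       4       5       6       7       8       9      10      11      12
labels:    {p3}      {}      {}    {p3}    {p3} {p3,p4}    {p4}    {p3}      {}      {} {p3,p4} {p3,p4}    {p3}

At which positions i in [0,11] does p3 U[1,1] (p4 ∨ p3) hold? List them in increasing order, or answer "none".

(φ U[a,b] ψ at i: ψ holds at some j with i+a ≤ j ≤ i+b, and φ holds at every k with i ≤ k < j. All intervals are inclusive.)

3, 4, 5, 10, 11

Evaluate at each i in [0,11]:
  i=0: ✗ (no rhs in [1,1])
  i=1: ✗ (no rhs in [2,2])
  i=2: ✗ (lhs fails at k=2 before rhs at j=3)
  i=3: ✓ (rhs at j=4; lhs holds on [3,3])
  i=4: ✓ (rhs at j=5; lhs holds on [4,4])
  i=5: ✓ (rhs at j=6; lhs holds on [5,5])
  i=6: ✗ (lhs fails at k=6 before rhs at j=7)
  i=7: ✗ (no rhs in [8,8])
  i=8: ✗ (no rhs in [9,9])
  i=9: ✗ (lhs fails at k=9 before rhs at j=10)
  i=10: ✓ (rhs at j=11; lhs holds on [10,10])
  i=11: ✓ (rhs at j=12; lhs holds on [11,11])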